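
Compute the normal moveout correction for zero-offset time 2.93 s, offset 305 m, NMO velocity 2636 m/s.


x/Vnmo = 305/2636 = 0.115706
(x/Vnmo)^2 = 0.013388
t0^2 = 8.5849
sqrt(8.5849 + 0.013388) = 2.932284
dt = 2.932284 - 2.93 = 0.002284

0.002284


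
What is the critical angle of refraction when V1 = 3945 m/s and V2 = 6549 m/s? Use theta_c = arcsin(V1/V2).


V1/V2 = 3945/6549 = 0.602382
theta_c = arcsin(0.602382) = 37.0407 degrees

37.0407


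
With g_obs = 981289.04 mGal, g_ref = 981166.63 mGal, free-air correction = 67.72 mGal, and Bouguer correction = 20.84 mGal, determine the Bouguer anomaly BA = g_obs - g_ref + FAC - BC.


BA = g_obs - g_ref + FAC - BC
= 981289.04 - 981166.63 + 67.72 - 20.84
= 169.29 mGal

169.29


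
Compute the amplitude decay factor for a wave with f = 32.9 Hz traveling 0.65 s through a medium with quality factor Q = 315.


pi*f*t/Q = pi*32.9*0.65/315 = 0.213279
A/A0 = exp(-0.213279) = 0.807931

0.807931


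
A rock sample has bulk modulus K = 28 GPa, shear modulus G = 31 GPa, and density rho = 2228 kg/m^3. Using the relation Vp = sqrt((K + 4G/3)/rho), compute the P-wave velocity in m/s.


First compute the effective modulus:
K + 4G/3 = 28e9 + 4*31e9/3 = 69333333333.33 Pa
Then divide by density:
69333333333.33 / 2228 = 31119090.3651 Pa/(kg/m^3)
Take the square root:
Vp = sqrt(31119090.3651) = 5578.45 m/s

5578.45


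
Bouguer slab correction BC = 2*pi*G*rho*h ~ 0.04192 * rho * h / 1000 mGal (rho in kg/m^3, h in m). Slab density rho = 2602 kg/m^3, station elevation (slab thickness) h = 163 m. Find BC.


BC = 0.04192 * rho * h / 1000
= 0.04192 * 2602 * 163 / 1000
= 17.7794 mGal

17.7794


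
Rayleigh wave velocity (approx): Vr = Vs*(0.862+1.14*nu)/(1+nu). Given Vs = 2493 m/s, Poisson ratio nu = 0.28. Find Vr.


Numerator factor = 0.862 + 1.14*0.28 = 1.1812
Denominator = 1 + 0.28 = 1.28
Vr = 2493 * 1.1812 / 1.28 = 2300.57 m/s

2300.57


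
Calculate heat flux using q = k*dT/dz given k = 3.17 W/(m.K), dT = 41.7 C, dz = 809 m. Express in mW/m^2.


q = k * dT / dz * 1000
= 3.17 * 41.7 / 809 * 1000
= 0.163398 * 1000
= 163.398 mW/m^2

163.398


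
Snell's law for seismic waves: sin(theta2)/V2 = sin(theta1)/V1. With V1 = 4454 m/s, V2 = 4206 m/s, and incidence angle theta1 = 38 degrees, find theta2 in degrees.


sin(theta1) = sin(38 deg) = 0.615661
sin(theta2) = V2/V1 * sin(theta1) = 4206/4454 * 0.615661 = 0.581381
theta2 = arcsin(0.581381) = 35.5478 degrees

35.5478


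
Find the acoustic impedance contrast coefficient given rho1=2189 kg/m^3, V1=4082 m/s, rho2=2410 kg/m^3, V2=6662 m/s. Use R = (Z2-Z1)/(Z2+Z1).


Z1 = 2189 * 4082 = 8935498
Z2 = 2410 * 6662 = 16055420
R = (16055420 - 8935498) / (16055420 + 8935498) = 7119922 / 24990918 = 0.2849

0.2849


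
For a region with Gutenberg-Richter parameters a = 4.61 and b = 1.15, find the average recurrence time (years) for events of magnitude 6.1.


log10(N) = 4.61 - 1.15*6.1 = -2.405
N = 10^-2.405 = 0.003936
T = 1/N = 1/0.003936 = 254.0973 years

254.0973


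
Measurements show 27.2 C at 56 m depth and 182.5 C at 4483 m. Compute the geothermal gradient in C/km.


dT = 182.5 - 27.2 = 155.3 C
dz = 4483 - 56 = 4427 m
gradient = dT/dz * 1000 = 155.3/4427 * 1000 = 35.0802 C/km

35.0802


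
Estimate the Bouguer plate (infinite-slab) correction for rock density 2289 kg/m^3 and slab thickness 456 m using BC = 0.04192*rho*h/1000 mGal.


BC = 0.04192 * rho * h / 1000
= 0.04192 * 2289 * 456 / 1000
= 43.7554 mGal

43.7554


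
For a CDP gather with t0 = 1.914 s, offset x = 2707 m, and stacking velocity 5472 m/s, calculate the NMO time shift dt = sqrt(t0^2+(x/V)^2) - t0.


x/Vnmo = 2707/5472 = 0.4947
(x/Vnmo)^2 = 0.244728
t0^2 = 3.663396
sqrt(3.663396 + 0.244728) = 1.976898
dt = 1.976898 - 1.914 = 0.062898

0.062898


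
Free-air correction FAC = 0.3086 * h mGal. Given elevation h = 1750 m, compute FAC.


FAC = 0.3086 * h
= 0.3086 * 1750
= 540.05 mGal

540.05


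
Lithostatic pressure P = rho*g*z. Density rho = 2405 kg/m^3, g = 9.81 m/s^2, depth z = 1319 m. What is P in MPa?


P = rho * g * z / 1e6
= 2405 * 9.81 * 1319 / 1e6
= 31119232.95 / 1e6
= 31.1192 MPa

31.1192


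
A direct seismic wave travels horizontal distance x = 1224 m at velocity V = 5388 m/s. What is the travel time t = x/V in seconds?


t = x / V
= 1224 / 5388
= 0.2272 s

0.2272


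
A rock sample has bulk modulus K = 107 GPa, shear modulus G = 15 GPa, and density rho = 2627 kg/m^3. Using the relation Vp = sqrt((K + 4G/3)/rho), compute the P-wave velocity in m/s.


First compute the effective modulus:
K + 4G/3 = 107e9 + 4*15e9/3 = 127000000000.0 Pa
Then divide by density:
127000000000.0 / 2627 = 48344118.7667 Pa/(kg/m^3)
Take the square root:
Vp = sqrt(48344118.7667) = 6952.99 m/s

6952.99


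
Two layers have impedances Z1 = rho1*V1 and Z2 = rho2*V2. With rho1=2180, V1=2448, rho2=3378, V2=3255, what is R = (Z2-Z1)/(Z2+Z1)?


Z1 = 2180 * 2448 = 5336640
Z2 = 3378 * 3255 = 10995390
R = (10995390 - 5336640) / (10995390 + 5336640) = 5658750 / 16332030 = 0.3465

0.3465


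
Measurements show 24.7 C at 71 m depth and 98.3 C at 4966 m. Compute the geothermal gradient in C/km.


dT = 98.3 - 24.7 = 73.6 C
dz = 4966 - 71 = 4895 m
gradient = dT/dz * 1000 = 73.6/4895 * 1000 = 15.0358 C/km

15.0358


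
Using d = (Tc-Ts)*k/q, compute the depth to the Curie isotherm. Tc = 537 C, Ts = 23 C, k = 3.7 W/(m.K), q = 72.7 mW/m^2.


T_Curie - T_surf = 537 - 23 = 514 C
Convert q to W/m^2: 72.7 mW/m^2 = 0.0727 W/m^2
d = 514 * 3.7 / 0.0727 = 26159.56 m

26159.56


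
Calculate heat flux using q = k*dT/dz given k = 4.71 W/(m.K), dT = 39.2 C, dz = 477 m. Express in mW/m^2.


q = k * dT / dz * 1000
= 4.71 * 39.2 / 477 * 1000
= 0.387069 * 1000
= 387.0692 mW/m^2

387.0692


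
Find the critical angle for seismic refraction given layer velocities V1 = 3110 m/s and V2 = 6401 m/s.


V1/V2 = 3110/6401 = 0.485862
theta_c = arcsin(0.485862) = 29.0689 degrees

29.0689


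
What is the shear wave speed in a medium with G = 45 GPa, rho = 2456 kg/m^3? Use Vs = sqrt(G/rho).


Convert G to Pa: G = 45e9 Pa
Compute G/rho = 45e9 / 2456 = 18322475.57
Vs = sqrt(18322475.57) = 4280.48 m/s

4280.48


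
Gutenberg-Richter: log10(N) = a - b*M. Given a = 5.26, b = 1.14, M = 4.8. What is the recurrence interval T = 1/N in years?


log10(N) = 5.26 - 1.14*4.8 = -0.212
N = 10^-0.212 = 0.613762
T = 1/N = 1/0.613762 = 1.6293 years

1.6293


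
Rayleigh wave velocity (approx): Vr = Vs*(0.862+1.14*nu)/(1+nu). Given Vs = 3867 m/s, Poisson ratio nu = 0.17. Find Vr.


Numerator factor = 0.862 + 1.14*0.17 = 1.0558
Denominator = 1 + 0.17 = 1.17
Vr = 3867 * 1.0558 / 1.17 = 3489.55 m/s

3489.55


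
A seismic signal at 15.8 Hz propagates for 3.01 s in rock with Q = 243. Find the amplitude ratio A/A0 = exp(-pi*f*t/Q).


pi*f*t/Q = pi*15.8*3.01/243 = 0.614847
A/A0 = exp(-0.614847) = 0.540724

0.540724


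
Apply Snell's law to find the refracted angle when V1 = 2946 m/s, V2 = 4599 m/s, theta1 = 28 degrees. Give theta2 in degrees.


sin(theta1) = sin(28 deg) = 0.469472
sin(theta2) = V2/V1 * sin(theta1) = 4599/2946 * 0.469472 = 0.732892
theta2 = arcsin(0.732892) = 47.1294 degrees

47.1294


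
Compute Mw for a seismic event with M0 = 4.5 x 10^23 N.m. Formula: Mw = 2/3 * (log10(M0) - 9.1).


log10(M0) = log10(4.5 x 10^23) = 23.6532
Mw = 2/3 * (23.6532 - 9.1)
= 2/3 * 14.5532
= 9.7

9.7


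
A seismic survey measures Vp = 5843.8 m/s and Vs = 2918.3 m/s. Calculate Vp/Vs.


Vp/Vs = 5843.8 / 2918.3
= 2.0025

2.0025


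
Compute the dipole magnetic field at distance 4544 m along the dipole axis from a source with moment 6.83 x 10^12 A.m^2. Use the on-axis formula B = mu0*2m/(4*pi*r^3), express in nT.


m = 6.83 x 10^12 = 6830000000000 A.m^2
2m = 13660000000000 A.m^2
r^3 = 4544^3 = 93824221184
B = (4pi*10^-7) * 13660000000000 / (4*pi * 93824221184) * 1e9
= 17165662.259215 / 1179029936001.75 * 1e9
= 14559.1403 nT

14559.1403


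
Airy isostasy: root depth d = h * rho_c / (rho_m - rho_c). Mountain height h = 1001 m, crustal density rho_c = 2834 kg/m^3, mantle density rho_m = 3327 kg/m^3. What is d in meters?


rho_m - rho_c = 3327 - 2834 = 493
d = 1001 * 2834 / 493
= 2836834 / 493
= 5754.23 m

5754.23


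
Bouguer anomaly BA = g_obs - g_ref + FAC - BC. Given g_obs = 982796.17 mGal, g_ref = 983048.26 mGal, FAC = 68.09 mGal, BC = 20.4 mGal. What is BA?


BA = g_obs - g_ref + FAC - BC
= 982796.17 - 983048.26 + 68.09 - 20.4
= -204.4 mGal

-204.4


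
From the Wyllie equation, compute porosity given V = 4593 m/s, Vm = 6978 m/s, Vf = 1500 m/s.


1/V - 1/Vm = 1/4593 - 1/6978 = 7.442e-05
1/Vf - 1/Vm = 1/1500 - 1/6978 = 0.00052336
phi = 7.442e-05 / 0.00052336 = 0.1422

0.1422


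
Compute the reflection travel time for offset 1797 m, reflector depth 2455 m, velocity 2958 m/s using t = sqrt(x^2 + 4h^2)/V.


x^2 + 4h^2 = 1797^2 + 4*2455^2 = 3229209 + 24108100 = 27337309
sqrt(27337309) = 5228.5093
t = 5228.5093 / 2958 = 1.7676 s

1.7676


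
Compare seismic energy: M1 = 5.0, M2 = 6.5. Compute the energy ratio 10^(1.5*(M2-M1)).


M2 - M1 = 6.5 - 5.0 = 1.5
1.5 * 1.5 = 2.25
ratio = 10^2.25 = 177.83

177.83


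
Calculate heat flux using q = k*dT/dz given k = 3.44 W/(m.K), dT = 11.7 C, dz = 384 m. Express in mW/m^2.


q = k * dT / dz * 1000
= 3.44 * 11.7 / 384 * 1000
= 0.104812 * 1000
= 104.8125 mW/m^2

104.8125


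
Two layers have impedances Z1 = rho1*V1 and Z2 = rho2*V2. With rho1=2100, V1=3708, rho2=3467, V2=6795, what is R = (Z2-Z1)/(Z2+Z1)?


Z1 = 2100 * 3708 = 7786800
Z2 = 3467 * 6795 = 23558265
R = (23558265 - 7786800) / (23558265 + 7786800) = 15771465 / 31345065 = 0.5032

0.5032


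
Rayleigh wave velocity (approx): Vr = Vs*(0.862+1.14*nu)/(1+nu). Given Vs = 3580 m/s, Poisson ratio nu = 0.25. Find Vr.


Numerator factor = 0.862 + 1.14*0.25 = 1.147
Denominator = 1 + 0.25 = 1.25
Vr = 3580 * 1.147 / 1.25 = 3285.01 m/s

3285.01


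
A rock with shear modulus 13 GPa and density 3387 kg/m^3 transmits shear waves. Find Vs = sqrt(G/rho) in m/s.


Convert G to Pa: G = 13e9 Pa
Compute G/rho = 13e9 / 3387 = 3838204.9011
Vs = sqrt(3838204.9011) = 1959.13 m/s

1959.13


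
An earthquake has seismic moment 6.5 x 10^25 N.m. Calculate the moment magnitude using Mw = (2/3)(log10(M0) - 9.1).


log10(M0) = log10(6.5 x 10^25) = 25.8129
Mw = 2/3 * (25.8129 - 9.1)
= 2/3 * 16.7129
= 11.14

11.14


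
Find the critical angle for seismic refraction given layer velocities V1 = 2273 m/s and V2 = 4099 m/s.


V1/V2 = 2273/4099 = 0.554525
theta_c = arcsin(0.554525) = 33.678 degrees

33.678


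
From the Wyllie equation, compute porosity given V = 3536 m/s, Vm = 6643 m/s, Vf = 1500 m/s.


1/V - 1/Vm = 1/3536 - 1/6643 = 0.00013227
1/Vf - 1/Vm = 1/1500 - 1/6643 = 0.00051613
phi = 0.00013227 / 0.00051613 = 0.2563

0.2563


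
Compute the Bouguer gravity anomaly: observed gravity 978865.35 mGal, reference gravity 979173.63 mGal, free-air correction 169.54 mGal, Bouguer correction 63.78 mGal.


BA = g_obs - g_ref + FAC - BC
= 978865.35 - 979173.63 + 169.54 - 63.78
= -202.52 mGal

-202.52


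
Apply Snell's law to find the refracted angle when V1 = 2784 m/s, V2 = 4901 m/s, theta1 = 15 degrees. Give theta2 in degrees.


sin(theta1) = sin(15 deg) = 0.258819
sin(theta2) = V2/V1 * sin(theta1) = 4901/2784 * 0.258819 = 0.455629
theta2 = arcsin(0.455629) = 27.1054 degrees

27.1054


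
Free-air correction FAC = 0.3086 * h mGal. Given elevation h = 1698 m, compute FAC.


FAC = 0.3086 * h
= 0.3086 * 1698
= 524.0028 mGal

524.0028


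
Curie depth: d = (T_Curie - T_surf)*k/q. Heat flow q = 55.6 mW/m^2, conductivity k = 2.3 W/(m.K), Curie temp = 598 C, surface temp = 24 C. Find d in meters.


T_Curie - T_surf = 598 - 24 = 574 C
Convert q to W/m^2: 55.6 mW/m^2 = 0.0556 W/m^2
d = 574 * 2.3 / 0.0556 = 23744.6 m

23744.6


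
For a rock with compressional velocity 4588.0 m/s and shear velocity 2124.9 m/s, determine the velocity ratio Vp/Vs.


Vp/Vs = 4588.0 / 2124.9
= 2.1592

2.1592


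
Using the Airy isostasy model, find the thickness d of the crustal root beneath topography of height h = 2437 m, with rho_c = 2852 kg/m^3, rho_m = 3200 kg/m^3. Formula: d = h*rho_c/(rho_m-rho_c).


rho_m - rho_c = 3200 - 2852 = 348
d = 2437 * 2852 / 348
= 6950324 / 348
= 19972.2 m

19972.2


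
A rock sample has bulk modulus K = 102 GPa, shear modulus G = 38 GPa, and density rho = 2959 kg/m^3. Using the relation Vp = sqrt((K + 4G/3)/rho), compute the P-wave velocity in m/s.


First compute the effective modulus:
K + 4G/3 = 102e9 + 4*38e9/3 = 152666666666.67 Pa
Then divide by density:
152666666666.67 / 2959 = 51594006.9843 Pa/(kg/m^3)
Take the square root:
Vp = sqrt(51594006.9843) = 7182.9 m/s

7182.9


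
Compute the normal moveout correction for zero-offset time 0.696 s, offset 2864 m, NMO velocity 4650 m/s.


x/Vnmo = 2864/4650 = 0.615914
(x/Vnmo)^2 = 0.37935
t0^2 = 0.484416
sqrt(0.484416 + 0.37935) = 0.92939
dt = 0.92939 - 0.696 = 0.23339

0.23339


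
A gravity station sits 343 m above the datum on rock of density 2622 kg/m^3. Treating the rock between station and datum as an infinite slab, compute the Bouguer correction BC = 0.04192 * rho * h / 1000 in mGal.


BC = 0.04192 * rho * h / 1000
= 0.04192 * 2622 * 343 / 1000
= 37.7006 mGal

37.7006


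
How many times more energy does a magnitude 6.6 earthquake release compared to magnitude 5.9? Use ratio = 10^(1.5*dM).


M2 - M1 = 6.6 - 5.9 = 0.7
1.5 * 0.7 = 1.05
ratio = 10^1.05 = 11.22

11.22


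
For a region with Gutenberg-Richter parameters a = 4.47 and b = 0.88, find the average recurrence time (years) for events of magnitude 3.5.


log10(N) = 4.47 - 0.88*3.5 = 1.39
N = 10^1.39 = 24.547089
T = 1/N = 1/24.547089 = 0.0407 years

0.0407


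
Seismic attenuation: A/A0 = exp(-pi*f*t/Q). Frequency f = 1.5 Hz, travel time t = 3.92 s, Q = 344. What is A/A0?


pi*f*t/Q = pi*1.5*3.92/344 = 0.053699
A/A0 = exp(-0.053699) = 0.947717

0.947717


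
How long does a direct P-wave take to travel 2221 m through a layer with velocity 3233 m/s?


t = x / V
= 2221 / 3233
= 0.687 s

0.687


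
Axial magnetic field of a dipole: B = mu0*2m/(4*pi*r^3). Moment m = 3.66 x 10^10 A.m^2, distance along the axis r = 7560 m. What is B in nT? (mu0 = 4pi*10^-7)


m = 3.66 x 10^10 = 36600000000 A.m^2
2m = 73200000000 A.m^2
r^3 = 7560^3 = 432081216000
B = (4pi*10^-7) * 73200000000 / (4*pi * 432081216000) * 1e9
= 91985.832897 / 5429692695758.98 * 1e9
= 16.9413 nT

16.9413


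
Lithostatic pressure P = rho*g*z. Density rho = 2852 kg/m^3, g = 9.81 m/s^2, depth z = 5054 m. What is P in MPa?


P = rho * g * z / 1e6
= 2852 * 9.81 * 5054 / 1e6
= 141401418.48 / 1e6
= 141.4014 MPa

141.4014


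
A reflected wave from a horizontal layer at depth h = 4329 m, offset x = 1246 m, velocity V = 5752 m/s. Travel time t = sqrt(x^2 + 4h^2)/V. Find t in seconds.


x^2 + 4h^2 = 1246^2 + 4*4329^2 = 1552516 + 74960964 = 76513480
sqrt(76513480) = 8747.1984
t = 8747.1984 / 5752 = 1.5207 s

1.5207


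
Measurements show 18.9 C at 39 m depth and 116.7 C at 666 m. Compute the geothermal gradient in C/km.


dT = 116.7 - 18.9 = 97.8 C
dz = 666 - 39 = 627 m
gradient = dT/dz * 1000 = 97.8/627 * 1000 = 155.9809 C/km

155.9809


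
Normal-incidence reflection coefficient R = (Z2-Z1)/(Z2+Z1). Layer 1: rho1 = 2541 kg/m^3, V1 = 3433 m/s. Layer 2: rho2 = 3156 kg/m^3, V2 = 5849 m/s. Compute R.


Z1 = 2541 * 3433 = 8723253
Z2 = 3156 * 5849 = 18459444
R = (18459444 - 8723253) / (18459444 + 8723253) = 9736191 / 27182697 = 0.3582

0.3582


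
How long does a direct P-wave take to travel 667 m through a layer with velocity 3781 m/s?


t = x / V
= 667 / 3781
= 0.1764 s

0.1764


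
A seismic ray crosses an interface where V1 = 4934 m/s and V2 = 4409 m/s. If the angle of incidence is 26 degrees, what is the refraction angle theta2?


sin(theta1) = sin(26 deg) = 0.438371
sin(theta2) = V2/V1 * sin(theta1) = 4409/4934 * 0.438371 = 0.391726
theta2 = arcsin(0.391726) = 23.062 degrees

23.062


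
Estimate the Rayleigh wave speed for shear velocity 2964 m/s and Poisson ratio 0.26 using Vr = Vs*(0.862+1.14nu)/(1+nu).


Numerator factor = 0.862 + 1.14*0.26 = 1.1584
Denominator = 1 + 0.26 = 1.26
Vr = 2964 * 1.1584 / 1.26 = 2725.0 m/s

2725.0


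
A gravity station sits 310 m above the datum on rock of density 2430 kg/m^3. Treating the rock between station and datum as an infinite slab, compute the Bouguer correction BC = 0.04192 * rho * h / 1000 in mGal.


BC = 0.04192 * rho * h / 1000
= 0.04192 * 2430 * 310 / 1000
= 31.5783 mGal

31.5783


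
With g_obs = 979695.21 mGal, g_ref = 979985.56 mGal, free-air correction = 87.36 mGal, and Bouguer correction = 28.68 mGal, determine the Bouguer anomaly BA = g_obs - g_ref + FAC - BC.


BA = g_obs - g_ref + FAC - BC
= 979695.21 - 979985.56 + 87.36 - 28.68
= -231.67 mGal

-231.67


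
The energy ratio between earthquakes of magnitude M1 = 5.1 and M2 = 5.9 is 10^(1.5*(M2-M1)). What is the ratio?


M2 - M1 = 5.9 - 5.1 = 0.8
1.5 * 0.8 = 1.2
ratio = 10^1.2 = 15.85

15.85


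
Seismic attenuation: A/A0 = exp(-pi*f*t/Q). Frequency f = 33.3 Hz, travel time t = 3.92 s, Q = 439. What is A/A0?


pi*f*t/Q = pi*33.3*3.92/439 = 0.934148
A/A0 = exp(-0.934148) = 0.392921

0.392921


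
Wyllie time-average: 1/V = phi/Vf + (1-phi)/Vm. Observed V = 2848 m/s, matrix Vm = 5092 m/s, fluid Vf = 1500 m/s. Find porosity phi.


1/V - 1/Vm = 1/2848 - 1/5092 = 0.00015474
1/Vf - 1/Vm = 1/1500 - 1/5092 = 0.00047028
phi = 0.00015474 / 0.00047028 = 0.329

0.329


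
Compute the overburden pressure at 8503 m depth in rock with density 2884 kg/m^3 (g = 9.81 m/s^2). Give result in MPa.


P = rho * g * z / 1e6
= 2884 * 9.81 * 8503 / 1e6
= 240567216.12 / 1e6
= 240.5672 MPa

240.5672


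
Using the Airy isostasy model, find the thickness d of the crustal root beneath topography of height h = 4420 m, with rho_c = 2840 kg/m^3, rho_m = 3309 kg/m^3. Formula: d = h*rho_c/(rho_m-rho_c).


rho_m - rho_c = 3309 - 2840 = 469
d = 4420 * 2840 / 469
= 12552800 / 469
= 26765.03 m

26765.03


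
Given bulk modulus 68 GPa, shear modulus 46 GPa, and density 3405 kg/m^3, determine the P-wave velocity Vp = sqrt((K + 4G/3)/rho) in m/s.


First compute the effective modulus:
K + 4G/3 = 68e9 + 4*46e9/3 = 129333333333.33 Pa
Then divide by density:
129333333333.33 / 3405 = 37983357.8071 Pa/(kg/m^3)
Take the square root:
Vp = sqrt(37983357.8071) = 6163.06 m/s

6163.06


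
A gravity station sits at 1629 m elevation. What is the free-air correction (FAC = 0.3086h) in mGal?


FAC = 0.3086 * h
= 0.3086 * 1629
= 502.7094 mGal

502.7094


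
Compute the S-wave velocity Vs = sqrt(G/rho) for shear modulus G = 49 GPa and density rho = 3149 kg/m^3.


Convert G to Pa: G = 49e9 Pa
Compute G/rho = 49e9 / 3149 = 15560495.3954
Vs = sqrt(15560495.3954) = 3944.68 m/s

3944.68


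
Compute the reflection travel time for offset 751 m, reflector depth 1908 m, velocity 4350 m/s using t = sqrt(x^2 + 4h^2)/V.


x^2 + 4h^2 = 751^2 + 4*1908^2 = 564001 + 14561856 = 15125857
sqrt(15125857) = 3889.1975
t = 3889.1975 / 4350 = 0.8941 s

0.8941


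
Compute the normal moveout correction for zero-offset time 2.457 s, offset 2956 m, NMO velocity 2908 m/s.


x/Vnmo = 2956/2908 = 1.016506
(x/Vnmo)^2 = 1.033285
t0^2 = 6.036849
sqrt(6.036849 + 1.033285) = 2.658972
dt = 2.658972 - 2.457 = 0.201972

0.201972


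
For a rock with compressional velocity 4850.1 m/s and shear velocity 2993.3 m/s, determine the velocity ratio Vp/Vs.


Vp/Vs = 4850.1 / 2993.3
= 1.6203

1.6203


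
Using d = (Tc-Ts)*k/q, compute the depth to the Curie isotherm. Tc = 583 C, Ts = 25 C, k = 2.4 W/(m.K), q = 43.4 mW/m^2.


T_Curie - T_surf = 583 - 25 = 558 C
Convert q to W/m^2: 43.4 mW/m^2 = 0.0434 W/m^2
d = 558 * 2.4 / 0.0434 = 30857.14 m

30857.14


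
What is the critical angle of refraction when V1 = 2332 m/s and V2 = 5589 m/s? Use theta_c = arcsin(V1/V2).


V1/V2 = 2332/5589 = 0.417248
theta_c = arcsin(0.417248) = 24.661 degrees

24.661


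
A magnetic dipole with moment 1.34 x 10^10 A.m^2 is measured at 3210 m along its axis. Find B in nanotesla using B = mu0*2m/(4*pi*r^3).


m = 1.34 x 10^10 = 13400000000 A.m^2
2m = 26800000000 A.m^2
r^3 = 3210^3 = 33076161000
B = (4pi*10^-7) * 26800000000 / (4*pi * 33076161000) * 1e9
= 33677.873246 / 415647297626.21 * 1e9
= 81.0251 nT

81.0251


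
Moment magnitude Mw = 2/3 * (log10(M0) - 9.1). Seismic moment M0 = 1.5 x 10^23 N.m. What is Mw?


log10(M0) = log10(1.5 x 10^23) = 23.1761
Mw = 2/3 * (23.1761 - 9.1)
= 2/3 * 14.0761
= 9.38

9.38


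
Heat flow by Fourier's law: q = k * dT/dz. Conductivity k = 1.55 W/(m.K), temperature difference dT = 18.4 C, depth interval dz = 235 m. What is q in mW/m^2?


q = k * dT / dz * 1000
= 1.55 * 18.4 / 235 * 1000
= 0.121362 * 1000
= 121.3617 mW/m^2

121.3617


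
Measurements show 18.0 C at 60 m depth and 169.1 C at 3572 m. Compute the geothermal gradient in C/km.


dT = 169.1 - 18.0 = 151.1 C
dz = 3572 - 60 = 3512 m
gradient = dT/dz * 1000 = 151.1/3512 * 1000 = 43.0239 C/km

43.0239


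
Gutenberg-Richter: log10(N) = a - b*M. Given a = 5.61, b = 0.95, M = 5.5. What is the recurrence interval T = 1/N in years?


log10(N) = 5.61 - 0.95*5.5 = 0.385
N = 10^0.385 = 2.42661
T = 1/N = 1/2.42661 = 0.4121 years

0.4121


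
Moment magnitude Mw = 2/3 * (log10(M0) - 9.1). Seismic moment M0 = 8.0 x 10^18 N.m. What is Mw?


log10(M0) = log10(8.0 x 10^18) = 18.9031
Mw = 2/3 * (18.9031 - 9.1)
= 2/3 * 9.8031
= 6.54

6.54


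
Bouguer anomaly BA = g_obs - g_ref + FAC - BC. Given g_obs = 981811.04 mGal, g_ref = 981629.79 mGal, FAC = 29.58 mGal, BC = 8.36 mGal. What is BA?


BA = g_obs - g_ref + FAC - BC
= 981811.04 - 981629.79 + 29.58 - 8.36
= 202.47 mGal

202.47


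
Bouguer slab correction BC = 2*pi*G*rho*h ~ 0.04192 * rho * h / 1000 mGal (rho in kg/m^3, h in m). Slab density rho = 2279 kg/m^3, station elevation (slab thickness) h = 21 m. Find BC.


BC = 0.04192 * rho * h / 1000
= 0.04192 * 2279 * 21 / 1000
= 2.0062 mGal

2.0062


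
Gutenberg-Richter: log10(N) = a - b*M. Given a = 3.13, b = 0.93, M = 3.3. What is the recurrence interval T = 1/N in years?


log10(N) = 3.13 - 0.93*3.3 = 0.061
N = 10^0.061 = 1.1508
T = 1/N = 1/1.1508 = 0.869 years

0.869


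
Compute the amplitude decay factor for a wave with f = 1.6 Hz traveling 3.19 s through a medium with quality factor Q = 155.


pi*f*t/Q = pi*1.6*3.19/155 = 0.10345
A/A0 = exp(-0.10345) = 0.901721

0.901721


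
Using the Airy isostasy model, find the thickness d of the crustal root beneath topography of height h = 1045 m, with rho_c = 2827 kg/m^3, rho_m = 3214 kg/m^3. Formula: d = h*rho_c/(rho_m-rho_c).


rho_m - rho_c = 3214 - 2827 = 387
d = 1045 * 2827 / 387
= 2954215 / 387
= 7633.63 m

7633.63


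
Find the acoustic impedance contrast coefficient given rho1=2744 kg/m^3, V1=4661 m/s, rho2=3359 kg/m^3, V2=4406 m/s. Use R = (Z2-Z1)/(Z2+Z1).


Z1 = 2744 * 4661 = 12789784
Z2 = 3359 * 4406 = 14799754
R = (14799754 - 12789784) / (14799754 + 12789784) = 2009970 / 27589538 = 0.0729

0.0729


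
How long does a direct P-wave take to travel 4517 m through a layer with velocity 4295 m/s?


t = x / V
= 4517 / 4295
= 1.0517 s

1.0517


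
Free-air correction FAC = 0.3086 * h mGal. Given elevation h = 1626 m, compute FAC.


FAC = 0.3086 * h
= 0.3086 * 1626
= 501.7836 mGal

501.7836


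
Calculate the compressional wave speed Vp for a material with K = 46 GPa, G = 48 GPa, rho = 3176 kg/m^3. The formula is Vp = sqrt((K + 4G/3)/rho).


First compute the effective modulus:
K + 4G/3 = 46e9 + 4*48e9/3 = 110000000000.0 Pa
Then divide by density:
110000000000.0 / 3176 = 34634760.7053 Pa/(kg/m^3)
Take the square root:
Vp = sqrt(34634760.7053) = 5885.13 m/s

5885.13


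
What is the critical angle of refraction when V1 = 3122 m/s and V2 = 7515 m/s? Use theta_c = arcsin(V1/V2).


V1/V2 = 3122/7515 = 0.415436
theta_c = arcsin(0.415436) = 24.5468 degrees

24.5468


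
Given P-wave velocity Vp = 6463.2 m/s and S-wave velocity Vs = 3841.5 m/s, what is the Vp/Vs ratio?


Vp/Vs = 6463.2 / 3841.5
= 1.6825

1.6825


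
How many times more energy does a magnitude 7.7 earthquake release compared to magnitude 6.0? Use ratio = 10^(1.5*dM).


M2 - M1 = 7.7 - 6.0 = 1.7
1.5 * 1.7 = 2.55
ratio = 10^2.55 = 354.81

354.81


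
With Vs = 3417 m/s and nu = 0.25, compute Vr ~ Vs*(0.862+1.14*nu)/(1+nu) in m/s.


Numerator factor = 0.862 + 1.14*0.25 = 1.147
Denominator = 1 + 0.25 = 1.25
Vr = 3417 * 1.147 / 1.25 = 3135.44 m/s

3135.44


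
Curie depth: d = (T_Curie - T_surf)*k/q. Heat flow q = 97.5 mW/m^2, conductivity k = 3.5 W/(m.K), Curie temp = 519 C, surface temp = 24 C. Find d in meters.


T_Curie - T_surf = 519 - 24 = 495 C
Convert q to W/m^2: 97.5 mW/m^2 = 0.0975 W/m^2
d = 495 * 3.5 / 0.0975 = 17769.23 m

17769.23


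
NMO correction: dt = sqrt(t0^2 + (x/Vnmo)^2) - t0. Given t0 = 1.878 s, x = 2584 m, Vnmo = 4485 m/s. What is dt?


x/Vnmo = 2584/4485 = 0.576143
(x/Vnmo)^2 = 0.33194
t0^2 = 3.526884
sqrt(3.526884 + 0.33194) = 1.964389
dt = 1.964389 - 1.878 = 0.086389

0.086389


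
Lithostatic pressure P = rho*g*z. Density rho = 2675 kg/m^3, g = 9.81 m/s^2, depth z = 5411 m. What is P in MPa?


P = rho * g * z / 1e6
= 2675 * 9.81 * 5411 / 1e6
= 141994109.25 / 1e6
= 141.9941 MPa

141.9941


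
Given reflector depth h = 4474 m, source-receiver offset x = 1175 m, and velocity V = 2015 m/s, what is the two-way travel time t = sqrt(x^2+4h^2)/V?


x^2 + 4h^2 = 1175^2 + 4*4474^2 = 1380625 + 80066704 = 81447329
sqrt(81447329) = 9024.8174
t = 9024.8174 / 2015 = 4.4788 s

4.4788


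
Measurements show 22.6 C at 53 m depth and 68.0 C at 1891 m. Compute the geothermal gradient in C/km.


dT = 68.0 - 22.6 = 45.4 C
dz = 1891 - 53 = 1838 m
gradient = dT/dz * 1000 = 45.4/1838 * 1000 = 24.7008 C/km

24.7008


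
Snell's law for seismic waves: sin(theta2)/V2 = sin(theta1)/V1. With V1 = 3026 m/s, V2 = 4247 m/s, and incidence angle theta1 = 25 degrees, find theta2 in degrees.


sin(theta1) = sin(25 deg) = 0.422618
sin(theta2) = V2/V1 * sin(theta1) = 4247/3026 * 0.422618 = 0.593146
theta2 = arcsin(0.593146) = 36.3806 degrees

36.3806


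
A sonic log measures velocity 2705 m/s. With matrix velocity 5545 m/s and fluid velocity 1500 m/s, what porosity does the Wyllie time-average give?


1/V - 1/Vm = 1/2705 - 1/5545 = 0.00018934
1/Vf - 1/Vm = 1/1500 - 1/5545 = 0.00048632
phi = 0.00018934 / 0.00048632 = 0.3893

0.3893


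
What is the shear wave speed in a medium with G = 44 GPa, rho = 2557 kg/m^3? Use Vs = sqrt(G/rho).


Convert G to Pa: G = 44e9 Pa
Compute G/rho = 44e9 / 2557 = 17207665.2327
Vs = sqrt(17207665.2327) = 4148.21 m/s

4148.21


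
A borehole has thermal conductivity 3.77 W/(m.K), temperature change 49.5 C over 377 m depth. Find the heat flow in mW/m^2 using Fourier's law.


q = k * dT / dz * 1000
= 3.77 * 49.5 / 377 * 1000
= 0.495 * 1000
= 495.0 mW/m^2

495.0


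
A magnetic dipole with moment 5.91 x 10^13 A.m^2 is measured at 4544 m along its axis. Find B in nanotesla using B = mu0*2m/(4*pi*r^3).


m = 5.91 x 10^13 = 59100000000000 A.m^2
2m = 118200000000000 A.m^2
r^3 = 4544^3 = 93824221184
B = (4pi*10^-7) * 118200000000000 / (4*pi * 93824221184) * 1e9
= 148534500.661725 / 1179029936001.75 * 1e9
= 125980.2624 nT

125980.2624


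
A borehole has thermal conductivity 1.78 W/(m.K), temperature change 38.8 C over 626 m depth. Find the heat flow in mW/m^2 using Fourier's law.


q = k * dT / dz * 1000
= 1.78 * 38.8 / 626 * 1000
= 0.110326 * 1000
= 110.3259 mW/m^2

110.3259


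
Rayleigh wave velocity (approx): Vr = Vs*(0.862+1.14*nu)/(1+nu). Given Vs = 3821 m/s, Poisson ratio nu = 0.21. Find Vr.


Numerator factor = 0.862 + 1.14*0.21 = 1.1014
Denominator = 1 + 0.21 = 1.21
Vr = 3821 * 1.1014 / 1.21 = 3478.06 m/s

3478.06


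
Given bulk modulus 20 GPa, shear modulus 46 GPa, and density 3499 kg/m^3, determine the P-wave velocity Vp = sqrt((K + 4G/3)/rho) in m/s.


First compute the effective modulus:
K + 4G/3 = 20e9 + 4*46e9/3 = 81333333333.33 Pa
Then divide by density:
81333333333.33 / 3499 = 23244736.5914 Pa/(kg/m^3)
Take the square root:
Vp = sqrt(23244736.5914) = 4821.28 m/s

4821.28


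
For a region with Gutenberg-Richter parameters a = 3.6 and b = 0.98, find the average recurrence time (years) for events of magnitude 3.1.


log10(N) = 3.6 - 0.98*3.1 = 0.562
N = 10^0.562 = 3.647539
T = 1/N = 1/3.647539 = 0.2742 years

0.2742


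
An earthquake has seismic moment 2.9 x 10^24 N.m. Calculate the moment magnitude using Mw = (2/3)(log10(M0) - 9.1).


log10(M0) = log10(2.9 x 10^24) = 24.4624
Mw = 2/3 * (24.4624 - 9.1)
= 2/3 * 15.3624
= 10.24

10.24


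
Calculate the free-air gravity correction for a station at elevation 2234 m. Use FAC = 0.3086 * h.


FAC = 0.3086 * h
= 0.3086 * 2234
= 689.4124 mGal

689.4124


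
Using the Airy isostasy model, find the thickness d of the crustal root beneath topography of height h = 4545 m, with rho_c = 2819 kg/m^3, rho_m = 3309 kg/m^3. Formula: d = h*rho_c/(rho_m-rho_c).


rho_m - rho_c = 3309 - 2819 = 490
d = 4545 * 2819 / 490
= 12812355 / 490
= 26147.66 m

26147.66


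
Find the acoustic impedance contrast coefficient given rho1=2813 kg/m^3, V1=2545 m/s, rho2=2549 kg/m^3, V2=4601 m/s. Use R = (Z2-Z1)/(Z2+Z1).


Z1 = 2813 * 2545 = 7159085
Z2 = 2549 * 4601 = 11727949
R = (11727949 - 7159085) / (11727949 + 7159085) = 4568864 / 18887034 = 0.2419

0.2419


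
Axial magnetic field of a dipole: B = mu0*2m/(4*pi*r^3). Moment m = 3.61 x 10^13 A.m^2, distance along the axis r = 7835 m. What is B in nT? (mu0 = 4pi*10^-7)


m = 3.61 x 10^13 = 36100000000000 A.m^2
2m = 72200000000000 A.m^2
r^3 = 7835^3 = 480968907875
B = (4pi*10^-7) * 72200000000000 / (4*pi * 480968907875) * 1e9
= 90729195.835673 / 6044033550340.82 * 1e9
= 15011.3654 nT

15011.3654


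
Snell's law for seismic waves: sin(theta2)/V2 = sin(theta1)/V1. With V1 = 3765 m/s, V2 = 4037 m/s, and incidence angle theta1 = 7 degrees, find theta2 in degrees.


sin(theta1) = sin(7 deg) = 0.121869
sin(theta2) = V2/V1 * sin(theta1) = 4037/3765 * 0.121869 = 0.130674
theta2 = arcsin(0.130674) = 7.5085 degrees

7.5085


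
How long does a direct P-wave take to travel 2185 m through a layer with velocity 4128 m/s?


t = x / V
= 2185 / 4128
= 0.5293 s

0.5293


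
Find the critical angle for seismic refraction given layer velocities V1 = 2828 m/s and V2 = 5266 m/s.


V1/V2 = 2828/5266 = 0.53703
theta_c = arcsin(0.53703) = 32.4817 degrees

32.4817


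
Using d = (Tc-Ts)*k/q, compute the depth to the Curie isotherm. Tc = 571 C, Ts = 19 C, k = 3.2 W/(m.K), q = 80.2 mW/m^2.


T_Curie - T_surf = 571 - 19 = 552 C
Convert q to W/m^2: 80.2 mW/m^2 = 0.0802 W/m^2
d = 552 * 3.2 / 0.0802 = 22024.94 m

22024.94


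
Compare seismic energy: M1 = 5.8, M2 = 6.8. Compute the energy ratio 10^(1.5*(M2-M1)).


M2 - M1 = 6.8 - 5.8 = 1.0
1.5 * 1.0 = 1.5
ratio = 10^1.5 = 31.62

31.62


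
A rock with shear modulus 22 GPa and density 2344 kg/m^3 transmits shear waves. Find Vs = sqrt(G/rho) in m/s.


Convert G to Pa: G = 22e9 Pa
Compute G/rho = 22e9 / 2344 = 9385665.529
Vs = sqrt(9385665.529) = 3063.6 m/s

3063.6


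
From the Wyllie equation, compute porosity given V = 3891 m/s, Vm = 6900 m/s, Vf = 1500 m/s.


1/V - 1/Vm = 1/3891 - 1/6900 = 0.00011208
1/Vf - 1/Vm = 1/1500 - 1/6900 = 0.00052174
phi = 0.00011208 / 0.00052174 = 0.2148

0.2148


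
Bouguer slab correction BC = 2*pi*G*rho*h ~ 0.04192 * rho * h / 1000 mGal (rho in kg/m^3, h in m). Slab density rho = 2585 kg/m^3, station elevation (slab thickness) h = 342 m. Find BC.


BC = 0.04192 * rho * h / 1000
= 0.04192 * 2585 * 342 / 1000
= 37.0602 mGal

37.0602


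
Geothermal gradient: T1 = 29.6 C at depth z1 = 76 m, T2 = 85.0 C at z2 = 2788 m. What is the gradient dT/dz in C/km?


dT = 85.0 - 29.6 = 55.4 C
dz = 2788 - 76 = 2712 m
gradient = dT/dz * 1000 = 55.4/2712 * 1000 = 20.4277 C/km

20.4277


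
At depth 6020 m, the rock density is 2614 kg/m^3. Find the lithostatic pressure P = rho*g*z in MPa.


P = rho * g * z / 1e6
= 2614 * 9.81 * 6020 / 1e6
= 154372906.8 / 1e6
= 154.3729 MPa

154.3729


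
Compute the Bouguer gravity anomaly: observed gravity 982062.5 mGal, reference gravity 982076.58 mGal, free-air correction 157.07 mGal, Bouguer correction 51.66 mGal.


BA = g_obs - g_ref + FAC - BC
= 982062.5 - 982076.58 + 157.07 - 51.66
= 91.33 mGal

91.33


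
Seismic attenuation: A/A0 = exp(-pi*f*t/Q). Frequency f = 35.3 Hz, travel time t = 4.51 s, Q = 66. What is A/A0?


pi*f*t/Q = pi*35.3*4.51/66 = 7.578045
A/A0 = exp(-7.578045) = 0.000512

5.120000e-04


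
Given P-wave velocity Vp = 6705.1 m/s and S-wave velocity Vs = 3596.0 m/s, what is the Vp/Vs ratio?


Vp/Vs = 6705.1 / 3596.0
= 1.8646

1.8646


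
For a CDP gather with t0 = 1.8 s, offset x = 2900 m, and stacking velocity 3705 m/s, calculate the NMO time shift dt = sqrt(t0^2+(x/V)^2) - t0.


x/Vnmo = 2900/3705 = 0.782726
(x/Vnmo)^2 = 0.61266
t0^2 = 3.24
sqrt(3.24 + 0.61266) = 1.962819
dt = 1.962819 - 1.8 = 0.162819

0.162819


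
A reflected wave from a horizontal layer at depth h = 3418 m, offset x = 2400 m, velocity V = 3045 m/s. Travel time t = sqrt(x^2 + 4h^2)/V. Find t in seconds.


x^2 + 4h^2 = 2400^2 + 4*3418^2 = 5760000 + 46730896 = 52490896
sqrt(52490896) = 7245.0601
t = 7245.0601 / 3045 = 2.3793 s

2.3793


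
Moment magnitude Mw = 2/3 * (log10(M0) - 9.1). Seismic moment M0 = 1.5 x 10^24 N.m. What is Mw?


log10(M0) = log10(1.5 x 10^24) = 24.1761
Mw = 2/3 * (24.1761 - 9.1)
= 2/3 * 15.0761
= 10.05

10.05


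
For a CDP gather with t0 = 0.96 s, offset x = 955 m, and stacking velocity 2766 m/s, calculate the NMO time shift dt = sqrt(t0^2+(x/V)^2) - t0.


x/Vnmo = 955/2766 = 0.345264
(x/Vnmo)^2 = 0.119207
t0^2 = 0.9216
sqrt(0.9216 + 0.119207) = 1.0202
dt = 1.0202 - 0.96 = 0.0602

0.0602


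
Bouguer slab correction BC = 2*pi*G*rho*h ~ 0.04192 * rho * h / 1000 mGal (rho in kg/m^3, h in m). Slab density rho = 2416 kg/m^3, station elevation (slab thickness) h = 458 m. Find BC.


BC = 0.04192 * rho * h / 1000
= 0.04192 * 2416 * 458 / 1000
= 46.3857 mGal

46.3857


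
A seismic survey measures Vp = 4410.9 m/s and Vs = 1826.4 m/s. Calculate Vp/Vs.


Vp/Vs = 4410.9 / 1826.4
= 2.4151

2.4151


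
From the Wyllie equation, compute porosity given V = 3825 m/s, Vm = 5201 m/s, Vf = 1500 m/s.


1/V - 1/Vm = 1/3825 - 1/5201 = 6.917e-05
1/Vf - 1/Vm = 1/1500 - 1/5201 = 0.0004744
phi = 6.917e-05 / 0.0004744 = 0.1458

0.1458


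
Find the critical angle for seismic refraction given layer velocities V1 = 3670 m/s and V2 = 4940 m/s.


V1/V2 = 3670/4940 = 0.742915
theta_c = arcsin(0.742915) = 47.9803 degrees

47.9803


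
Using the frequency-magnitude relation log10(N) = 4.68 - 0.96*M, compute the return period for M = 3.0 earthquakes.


log10(N) = 4.68 - 0.96*3.0 = 1.8
N = 10^1.8 = 63.095734
T = 1/N = 1/63.095734 = 0.0158 years

0.0158


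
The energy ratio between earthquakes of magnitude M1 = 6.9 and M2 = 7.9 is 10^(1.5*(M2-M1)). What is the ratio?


M2 - M1 = 7.9 - 6.9 = 1.0
1.5 * 1.0 = 1.5
ratio = 10^1.5 = 31.62

31.62


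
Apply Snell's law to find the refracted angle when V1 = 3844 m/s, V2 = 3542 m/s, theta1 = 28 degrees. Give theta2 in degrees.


sin(theta1) = sin(28 deg) = 0.469472
sin(theta2) = V2/V1 * sin(theta1) = 3542/3844 * 0.469472 = 0.432588
theta2 = arcsin(0.432588) = 25.6319 degrees

25.6319


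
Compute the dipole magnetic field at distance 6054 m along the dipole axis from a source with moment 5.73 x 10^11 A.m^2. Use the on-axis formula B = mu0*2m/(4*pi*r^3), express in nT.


m = 5.73 x 10^11 = 573000000000 A.m^2
2m = 1146000000000 A.m^2
r^3 = 6054^3 = 221884645464
B = (4pi*10^-7) * 1146000000000 / (4*pi * 221884645464) * 1e9
= 1440106.072406 / 2788284688536.31 * 1e9
= 516.4846 nT

516.4846


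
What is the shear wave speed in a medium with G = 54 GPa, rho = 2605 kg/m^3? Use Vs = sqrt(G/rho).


Convert G to Pa: G = 54e9 Pa
Compute G/rho = 54e9 / 2605 = 20729366.6027
Vs = sqrt(20729366.6027) = 4552.95 m/s

4552.95


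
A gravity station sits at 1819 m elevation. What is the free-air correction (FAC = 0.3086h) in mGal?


FAC = 0.3086 * h
= 0.3086 * 1819
= 561.3434 mGal

561.3434


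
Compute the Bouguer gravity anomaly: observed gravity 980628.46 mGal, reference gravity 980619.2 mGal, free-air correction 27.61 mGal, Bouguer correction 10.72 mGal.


BA = g_obs - g_ref + FAC - BC
= 980628.46 - 980619.2 + 27.61 - 10.72
= 26.15 mGal

26.15


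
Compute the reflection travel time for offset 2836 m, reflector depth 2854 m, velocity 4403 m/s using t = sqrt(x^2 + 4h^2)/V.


x^2 + 4h^2 = 2836^2 + 4*2854^2 = 8042896 + 32581264 = 40624160
sqrt(40624160) = 6373.7085
t = 6373.7085 / 4403 = 1.4476 s

1.4476


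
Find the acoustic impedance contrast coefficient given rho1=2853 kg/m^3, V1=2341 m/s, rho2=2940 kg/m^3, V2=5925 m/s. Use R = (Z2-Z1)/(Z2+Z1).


Z1 = 2853 * 2341 = 6678873
Z2 = 2940 * 5925 = 17419500
R = (17419500 - 6678873) / (17419500 + 6678873) = 10740627 / 24098373 = 0.4457

0.4457


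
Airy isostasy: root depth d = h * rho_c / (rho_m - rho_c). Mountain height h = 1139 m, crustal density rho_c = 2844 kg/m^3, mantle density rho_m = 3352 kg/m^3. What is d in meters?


rho_m - rho_c = 3352 - 2844 = 508
d = 1139 * 2844 / 508
= 3239316 / 508
= 6376.61 m

6376.61


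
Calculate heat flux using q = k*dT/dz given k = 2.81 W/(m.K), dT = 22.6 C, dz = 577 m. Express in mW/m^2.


q = k * dT / dz * 1000
= 2.81 * 22.6 / 577 * 1000
= 0.110062 * 1000
= 110.0624 mW/m^2

110.0624


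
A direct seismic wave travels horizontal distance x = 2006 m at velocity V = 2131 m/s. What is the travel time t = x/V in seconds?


t = x / V
= 2006 / 2131
= 0.9413 s

0.9413


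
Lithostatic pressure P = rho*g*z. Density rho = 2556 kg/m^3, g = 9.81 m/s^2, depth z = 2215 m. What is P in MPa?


P = rho * g * z / 1e6
= 2556 * 9.81 * 2215 / 1e6
= 55539707.4 / 1e6
= 55.5397 MPa

55.5397


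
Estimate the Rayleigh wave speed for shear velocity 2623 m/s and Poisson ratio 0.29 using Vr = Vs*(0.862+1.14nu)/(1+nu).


Numerator factor = 0.862 + 1.14*0.29 = 1.1926
Denominator = 1 + 0.29 = 1.29
Vr = 2623 * 1.1926 / 1.29 = 2424.95 m/s

2424.95


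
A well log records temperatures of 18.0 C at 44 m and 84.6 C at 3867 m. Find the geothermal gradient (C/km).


dT = 84.6 - 18.0 = 66.6 C
dz = 3867 - 44 = 3823 m
gradient = dT/dz * 1000 = 66.6/3823 * 1000 = 17.4209 C/km

17.4209


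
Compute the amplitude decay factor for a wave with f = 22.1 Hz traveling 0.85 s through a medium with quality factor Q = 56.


pi*f*t/Q = pi*22.1*0.85/56 = 1.053836
A/A0 = exp(-1.053836) = 0.348598

0.348598


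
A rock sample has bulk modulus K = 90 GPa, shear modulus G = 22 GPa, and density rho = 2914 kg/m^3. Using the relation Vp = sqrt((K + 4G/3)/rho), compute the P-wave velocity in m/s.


First compute the effective modulus:
K + 4G/3 = 90e9 + 4*22e9/3 = 119333333333.33 Pa
Then divide by density:
119333333333.33 / 2914 = 40951727.2935 Pa/(kg/m^3)
Take the square root:
Vp = sqrt(40951727.2935) = 6399.35 m/s

6399.35


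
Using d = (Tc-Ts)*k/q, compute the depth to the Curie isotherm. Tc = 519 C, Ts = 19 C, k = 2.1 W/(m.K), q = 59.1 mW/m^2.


T_Curie - T_surf = 519 - 19 = 500 C
Convert q to W/m^2: 59.1 mW/m^2 = 0.0591 W/m^2
d = 500 * 2.1 / 0.0591 = 17766.5 m

17766.5


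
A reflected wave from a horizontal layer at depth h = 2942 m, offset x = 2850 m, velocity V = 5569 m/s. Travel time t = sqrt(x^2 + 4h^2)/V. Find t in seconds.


x^2 + 4h^2 = 2850^2 + 4*2942^2 = 8122500 + 34621456 = 42743956
sqrt(42743956) = 6537.8862
t = 6537.8862 / 5569 = 1.174 s

1.174
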